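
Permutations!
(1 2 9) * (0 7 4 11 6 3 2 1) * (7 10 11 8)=[10, 1, 9, 2, 8, 5, 3, 4, 7, 0, 11, 6]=(0 10 11 6 3 2 9)(4 8 7)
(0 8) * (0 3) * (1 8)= (0 1 8 3)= [1, 8, 2, 0, 4, 5, 6, 7, 3]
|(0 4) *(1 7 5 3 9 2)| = |(0 4)(1 7 5 3 9 2)| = 6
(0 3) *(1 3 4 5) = (0 4 5 1 3) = [4, 3, 2, 0, 5, 1]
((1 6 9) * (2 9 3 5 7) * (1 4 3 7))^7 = (1 5 3 4 9 2 7 6)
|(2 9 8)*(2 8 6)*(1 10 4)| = 3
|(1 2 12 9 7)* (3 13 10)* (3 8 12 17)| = 10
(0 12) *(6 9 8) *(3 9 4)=(0 12)(3 9 8 6 4)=[12, 1, 2, 9, 3, 5, 4, 7, 6, 8, 10, 11, 0]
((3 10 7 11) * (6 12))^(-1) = ((3 10 7 11)(6 12))^(-1) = (3 11 7 10)(6 12)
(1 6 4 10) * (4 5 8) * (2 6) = [0, 2, 6, 3, 10, 8, 5, 7, 4, 9, 1] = (1 2 6 5 8 4 10)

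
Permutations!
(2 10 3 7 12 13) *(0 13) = (0 13 2 10 3 7 12) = [13, 1, 10, 7, 4, 5, 6, 12, 8, 9, 3, 11, 0, 2]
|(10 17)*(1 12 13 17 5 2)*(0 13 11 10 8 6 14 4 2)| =13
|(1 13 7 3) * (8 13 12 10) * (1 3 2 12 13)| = |(1 13 7 2 12 10 8)| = 7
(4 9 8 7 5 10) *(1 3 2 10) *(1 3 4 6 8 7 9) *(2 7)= (1 4)(2 10 6 8 9)(3 7 5)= [0, 4, 10, 7, 1, 3, 8, 5, 9, 2, 6]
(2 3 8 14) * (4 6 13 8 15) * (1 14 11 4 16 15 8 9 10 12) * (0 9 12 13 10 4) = (0 9 4 6 10 13 12 1 14 2 3 8 11)(15 16) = [9, 14, 3, 8, 6, 5, 10, 7, 11, 4, 13, 0, 1, 12, 2, 16, 15]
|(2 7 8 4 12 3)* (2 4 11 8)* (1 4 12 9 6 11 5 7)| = 18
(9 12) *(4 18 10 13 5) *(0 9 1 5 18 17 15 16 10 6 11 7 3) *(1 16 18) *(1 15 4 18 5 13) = (0 9 12 16 10 1 13 15 5 18 6 11 7 3)(4 17) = [9, 13, 2, 0, 17, 18, 11, 3, 8, 12, 1, 7, 16, 15, 14, 5, 10, 4, 6]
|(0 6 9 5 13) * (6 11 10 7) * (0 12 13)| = |(0 11 10 7 6 9 5)(12 13)| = 14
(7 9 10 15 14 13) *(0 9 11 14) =[9, 1, 2, 3, 4, 5, 6, 11, 8, 10, 15, 14, 12, 7, 13, 0] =(0 9 10 15)(7 11 14 13)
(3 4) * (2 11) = (2 11)(3 4) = [0, 1, 11, 4, 3, 5, 6, 7, 8, 9, 10, 2]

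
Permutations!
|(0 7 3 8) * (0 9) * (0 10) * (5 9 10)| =10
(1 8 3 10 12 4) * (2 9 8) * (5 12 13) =(1 2 9 8 3 10 13 5 12 4) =[0, 2, 9, 10, 1, 12, 6, 7, 3, 8, 13, 11, 4, 5]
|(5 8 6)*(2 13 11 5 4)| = 7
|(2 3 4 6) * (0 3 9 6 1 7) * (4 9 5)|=|(0 3 9 6 2 5 4 1 7)|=9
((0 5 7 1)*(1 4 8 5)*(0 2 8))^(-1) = (0 4 7 5 8 2 1)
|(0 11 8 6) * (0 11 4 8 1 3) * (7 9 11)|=|(0 4 8 6 7 9 11 1 3)|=9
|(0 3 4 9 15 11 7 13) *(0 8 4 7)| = 9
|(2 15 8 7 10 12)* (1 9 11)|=6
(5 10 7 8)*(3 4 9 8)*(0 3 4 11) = (0 3 11)(4 9 8 5 10 7) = [3, 1, 2, 11, 9, 10, 6, 4, 5, 8, 7, 0]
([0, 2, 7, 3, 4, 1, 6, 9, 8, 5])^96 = (1 2 7 9 5)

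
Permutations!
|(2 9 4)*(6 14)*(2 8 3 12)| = 6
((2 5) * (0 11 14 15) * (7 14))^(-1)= (0 15 14 7 11)(2 5)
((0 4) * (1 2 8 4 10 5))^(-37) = (0 8 1 10 4 2 5)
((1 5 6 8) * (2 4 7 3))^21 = (1 5 6 8)(2 4 7 3)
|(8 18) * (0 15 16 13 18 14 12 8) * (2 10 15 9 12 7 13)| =|(0 9 12 8 14 7 13 18)(2 10 15 16)| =8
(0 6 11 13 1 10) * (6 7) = (0 7 6 11 13 1 10) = [7, 10, 2, 3, 4, 5, 11, 6, 8, 9, 0, 13, 12, 1]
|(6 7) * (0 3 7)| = 4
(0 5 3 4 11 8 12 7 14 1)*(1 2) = (0 5 3 4 11 8 12 7 14 2 1) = [5, 0, 1, 4, 11, 3, 6, 14, 12, 9, 10, 8, 7, 13, 2]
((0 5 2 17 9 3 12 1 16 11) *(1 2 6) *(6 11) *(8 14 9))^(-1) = (0 11 5)(1 6 16)(2 12 3 9 14 8 17)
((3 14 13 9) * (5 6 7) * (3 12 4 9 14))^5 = (4 12 9)(5 7 6)(13 14)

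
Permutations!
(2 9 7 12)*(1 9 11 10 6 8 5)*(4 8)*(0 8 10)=[8, 9, 11, 3, 10, 1, 4, 12, 5, 7, 6, 0, 2]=(0 8 5 1 9 7 12 2 11)(4 10 6)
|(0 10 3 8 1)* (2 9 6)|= 15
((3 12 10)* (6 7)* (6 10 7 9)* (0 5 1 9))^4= ((0 5 1 9 6)(3 12 7 10))^4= (12)(0 6 9 1 5)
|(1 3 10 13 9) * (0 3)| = |(0 3 10 13 9 1)| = 6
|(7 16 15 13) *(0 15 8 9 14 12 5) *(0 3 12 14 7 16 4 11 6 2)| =33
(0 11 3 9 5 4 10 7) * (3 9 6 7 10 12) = (0 11 9 5 4 12 3 6 7) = [11, 1, 2, 6, 12, 4, 7, 0, 8, 5, 10, 9, 3]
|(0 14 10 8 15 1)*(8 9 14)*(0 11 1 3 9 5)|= 8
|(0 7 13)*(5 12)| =|(0 7 13)(5 12)| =6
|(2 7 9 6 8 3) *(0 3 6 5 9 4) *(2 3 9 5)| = |(0 9 2 7 4)(6 8)| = 10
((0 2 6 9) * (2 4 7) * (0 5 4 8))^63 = (0 8)(2 5)(4 6)(7 9) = ((0 8)(2 6 9 5 4 7))^63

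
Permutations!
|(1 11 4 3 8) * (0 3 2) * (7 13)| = |(0 3 8 1 11 4 2)(7 13)| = 14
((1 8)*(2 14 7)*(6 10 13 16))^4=(16)(2 14 7)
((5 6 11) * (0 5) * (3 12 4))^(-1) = (0 11 6 5)(3 4 12)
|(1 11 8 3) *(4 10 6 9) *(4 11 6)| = 6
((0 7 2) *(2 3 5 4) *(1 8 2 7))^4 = ((0 1 8 2)(3 5 4 7))^4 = (8)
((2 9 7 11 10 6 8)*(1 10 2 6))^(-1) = (1 10)(2 11 7 9)(6 8)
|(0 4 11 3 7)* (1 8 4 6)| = |(0 6 1 8 4 11 3 7)| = 8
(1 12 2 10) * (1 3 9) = (1 12 2 10 3 9) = [0, 12, 10, 9, 4, 5, 6, 7, 8, 1, 3, 11, 2]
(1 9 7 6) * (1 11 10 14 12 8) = (1 9 7 6 11 10 14 12 8) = [0, 9, 2, 3, 4, 5, 11, 6, 1, 7, 14, 10, 8, 13, 12]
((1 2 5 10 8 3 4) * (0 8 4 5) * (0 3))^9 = (0 8)(1 5)(2 10)(3 4)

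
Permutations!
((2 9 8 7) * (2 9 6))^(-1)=((2 6)(7 9 8))^(-1)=(2 6)(7 8 9)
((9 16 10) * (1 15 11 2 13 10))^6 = ((1 15 11 2 13 10 9 16))^6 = (1 9 13 11)(2 15 16 10)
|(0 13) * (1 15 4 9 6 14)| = 6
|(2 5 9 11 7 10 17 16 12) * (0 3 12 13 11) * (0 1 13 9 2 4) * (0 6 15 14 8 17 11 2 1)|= |(0 3 12 4 6 15 14 8 17 16 9)(1 13 2 5)(7 10 11)|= 132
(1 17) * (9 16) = (1 17)(9 16) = [0, 17, 2, 3, 4, 5, 6, 7, 8, 16, 10, 11, 12, 13, 14, 15, 9, 1]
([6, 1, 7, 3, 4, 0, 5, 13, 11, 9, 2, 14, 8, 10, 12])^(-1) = (0 5 6)(2 10 13 7)(8 12 14 11)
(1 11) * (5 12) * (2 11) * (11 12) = (1 2 12 5 11) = [0, 2, 12, 3, 4, 11, 6, 7, 8, 9, 10, 1, 5]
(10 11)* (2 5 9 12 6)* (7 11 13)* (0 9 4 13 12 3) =(0 9 3)(2 5 4 13 7 11 10 12 6) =[9, 1, 5, 0, 13, 4, 2, 11, 8, 3, 12, 10, 6, 7]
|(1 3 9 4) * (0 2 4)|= 6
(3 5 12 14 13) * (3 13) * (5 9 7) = (3 9 7 5 12 14) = [0, 1, 2, 9, 4, 12, 6, 5, 8, 7, 10, 11, 14, 13, 3]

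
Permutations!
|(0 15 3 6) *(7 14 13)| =12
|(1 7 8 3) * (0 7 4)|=|(0 7 8 3 1 4)|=6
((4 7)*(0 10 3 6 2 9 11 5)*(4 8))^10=(0 3 2 11)(4 7 8)(5 10 6 9)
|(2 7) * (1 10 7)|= 4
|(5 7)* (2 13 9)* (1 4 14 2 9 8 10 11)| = 8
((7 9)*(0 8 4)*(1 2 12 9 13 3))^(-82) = (0 4 8)(1 12 7 3 2 9 13)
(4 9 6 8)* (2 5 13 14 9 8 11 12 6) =[0, 1, 5, 3, 8, 13, 11, 7, 4, 2, 10, 12, 6, 14, 9] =(2 5 13 14 9)(4 8)(6 11 12)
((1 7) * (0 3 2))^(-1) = (0 2 3)(1 7) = ((0 3 2)(1 7))^(-1)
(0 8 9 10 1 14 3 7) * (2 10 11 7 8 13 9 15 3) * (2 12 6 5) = (0 13 9 11 7)(1 14 12 6 5 2 10)(3 8 15) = [13, 14, 10, 8, 4, 2, 5, 0, 15, 11, 1, 7, 6, 9, 12, 3]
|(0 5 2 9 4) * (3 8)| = 10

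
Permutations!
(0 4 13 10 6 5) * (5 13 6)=(0 4 6 13 10 5)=[4, 1, 2, 3, 6, 0, 13, 7, 8, 9, 5, 11, 12, 10]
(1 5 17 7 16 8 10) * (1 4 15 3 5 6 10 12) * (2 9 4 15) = (1 6 10 15 3 5 17 7 16 8 12)(2 9 4) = [0, 6, 9, 5, 2, 17, 10, 16, 12, 4, 15, 11, 1, 13, 14, 3, 8, 7]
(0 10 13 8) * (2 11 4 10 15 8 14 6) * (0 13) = [15, 1, 11, 3, 10, 5, 2, 7, 13, 9, 0, 4, 12, 14, 6, 8] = (0 15 8 13 14 6 2 11 4 10)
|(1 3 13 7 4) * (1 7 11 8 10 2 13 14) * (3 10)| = 8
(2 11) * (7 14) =(2 11)(7 14) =[0, 1, 11, 3, 4, 5, 6, 14, 8, 9, 10, 2, 12, 13, 7]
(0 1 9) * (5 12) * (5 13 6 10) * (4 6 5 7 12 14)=[1, 9, 2, 3, 6, 14, 10, 12, 8, 0, 7, 11, 13, 5, 4]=(0 1 9)(4 6 10 7 12 13 5 14)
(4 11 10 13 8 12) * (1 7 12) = (1 7 12 4 11 10 13 8) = [0, 7, 2, 3, 11, 5, 6, 12, 1, 9, 13, 10, 4, 8]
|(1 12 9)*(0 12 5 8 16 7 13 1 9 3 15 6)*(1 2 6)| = 12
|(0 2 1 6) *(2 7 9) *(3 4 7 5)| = 9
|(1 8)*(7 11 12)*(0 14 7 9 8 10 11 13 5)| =30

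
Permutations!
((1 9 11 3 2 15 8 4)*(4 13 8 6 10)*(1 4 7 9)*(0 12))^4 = ((0 12)(2 15 6 10 7 9 11 3)(8 13))^4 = (2 7)(3 10)(6 11)(9 15)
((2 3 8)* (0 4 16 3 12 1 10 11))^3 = ((0 4 16 3 8 2 12 1 10 11))^3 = (0 3 12 11 16 2 10 4 8 1)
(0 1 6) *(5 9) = (0 1 6)(5 9) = [1, 6, 2, 3, 4, 9, 0, 7, 8, 5]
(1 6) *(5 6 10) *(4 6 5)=(1 10 4 6)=[0, 10, 2, 3, 6, 5, 1, 7, 8, 9, 4]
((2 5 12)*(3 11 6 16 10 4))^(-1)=(2 12 5)(3 4 10 16 6 11)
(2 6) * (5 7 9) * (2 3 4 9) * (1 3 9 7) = (1 3 4 7 2 6 9 5) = [0, 3, 6, 4, 7, 1, 9, 2, 8, 5]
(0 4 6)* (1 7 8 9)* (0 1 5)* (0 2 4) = (1 7 8 9 5 2 4 6) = [0, 7, 4, 3, 6, 2, 1, 8, 9, 5]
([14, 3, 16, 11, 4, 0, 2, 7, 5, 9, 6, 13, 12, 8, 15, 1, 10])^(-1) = (0 5 8 13 11 3 1 15 14)(2 6 10 16)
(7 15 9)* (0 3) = (0 3)(7 15 9) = [3, 1, 2, 0, 4, 5, 6, 15, 8, 7, 10, 11, 12, 13, 14, 9]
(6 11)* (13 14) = (6 11)(13 14) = [0, 1, 2, 3, 4, 5, 11, 7, 8, 9, 10, 6, 12, 14, 13]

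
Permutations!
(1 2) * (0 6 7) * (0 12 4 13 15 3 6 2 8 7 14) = [2, 8, 1, 6, 13, 5, 14, 12, 7, 9, 10, 11, 4, 15, 0, 3] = (0 2 1 8 7 12 4 13 15 3 6 14)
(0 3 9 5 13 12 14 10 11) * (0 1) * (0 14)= (0 3 9 5 13 12)(1 14 10 11)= [3, 14, 2, 9, 4, 13, 6, 7, 8, 5, 11, 1, 0, 12, 10]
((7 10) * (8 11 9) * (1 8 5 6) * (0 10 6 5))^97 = ((0 10 7 6 1 8 11 9))^97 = (0 10 7 6 1 8 11 9)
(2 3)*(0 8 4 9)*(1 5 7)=(0 8 4 9)(1 5 7)(2 3)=[8, 5, 3, 2, 9, 7, 6, 1, 4, 0]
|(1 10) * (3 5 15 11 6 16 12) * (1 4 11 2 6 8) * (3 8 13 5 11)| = |(1 10 4 3 11 13 5 15 2 6 16 12 8)| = 13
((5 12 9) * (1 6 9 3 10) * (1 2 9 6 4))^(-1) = ((1 4)(2 9 5 12 3 10))^(-1) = (1 4)(2 10 3 12 5 9)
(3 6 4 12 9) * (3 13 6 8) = (3 8)(4 12 9 13 6) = [0, 1, 2, 8, 12, 5, 4, 7, 3, 13, 10, 11, 9, 6]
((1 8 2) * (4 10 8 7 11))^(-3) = ((1 7 11 4 10 8 2))^(-3) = (1 10 7 8 11 2 4)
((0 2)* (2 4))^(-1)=((0 4 2))^(-1)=(0 2 4)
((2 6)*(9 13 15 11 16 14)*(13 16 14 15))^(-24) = ((2 6)(9 16 15 11 14))^(-24) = (9 16 15 11 14)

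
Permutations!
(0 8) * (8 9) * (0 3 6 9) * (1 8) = (1 8 3 6 9) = [0, 8, 2, 6, 4, 5, 9, 7, 3, 1]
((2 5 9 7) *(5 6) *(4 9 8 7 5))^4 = (2 5 6 8 4 7 9)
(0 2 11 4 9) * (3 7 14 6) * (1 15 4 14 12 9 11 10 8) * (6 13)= (0 2 10 8 1 15 4 11 14 13 6 3 7 12 9)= [2, 15, 10, 7, 11, 5, 3, 12, 1, 0, 8, 14, 9, 6, 13, 4]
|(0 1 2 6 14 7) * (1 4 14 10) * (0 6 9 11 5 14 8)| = |(0 4 8)(1 2 9 11 5 14 7 6 10)| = 9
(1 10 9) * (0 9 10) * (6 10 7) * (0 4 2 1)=(0 9)(1 4 2)(6 10 7)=[9, 4, 1, 3, 2, 5, 10, 6, 8, 0, 7]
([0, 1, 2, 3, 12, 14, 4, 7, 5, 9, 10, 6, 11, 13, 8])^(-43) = [0, 1, 2, 3, 12, 8, 4, 7, 14, 9, 10, 6, 11, 13, 5]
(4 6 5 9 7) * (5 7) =(4 6 7)(5 9) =[0, 1, 2, 3, 6, 9, 7, 4, 8, 5]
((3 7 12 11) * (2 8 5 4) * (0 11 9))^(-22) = ((0 11 3 7 12 9)(2 8 5 4))^(-22) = (0 3 12)(2 5)(4 8)(7 9 11)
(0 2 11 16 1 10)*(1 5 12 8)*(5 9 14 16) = (0 2 11 5 12 8 1 10)(9 14 16) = [2, 10, 11, 3, 4, 12, 6, 7, 1, 14, 0, 5, 8, 13, 16, 15, 9]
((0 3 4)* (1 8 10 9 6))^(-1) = ((0 3 4)(1 8 10 9 6))^(-1) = (0 4 3)(1 6 9 10 8)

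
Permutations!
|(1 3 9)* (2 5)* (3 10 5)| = |(1 10 5 2 3 9)| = 6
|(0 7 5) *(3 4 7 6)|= 6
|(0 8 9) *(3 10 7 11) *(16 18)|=12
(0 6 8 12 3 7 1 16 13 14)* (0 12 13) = (0 6 8 13 14 12 3 7 1 16) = [6, 16, 2, 7, 4, 5, 8, 1, 13, 9, 10, 11, 3, 14, 12, 15, 0]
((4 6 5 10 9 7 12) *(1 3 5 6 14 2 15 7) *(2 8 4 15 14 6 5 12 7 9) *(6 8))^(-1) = ((1 3 12 15 9)(2 14 6 5 10)(4 8))^(-1) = (1 9 15 12 3)(2 10 5 6 14)(4 8)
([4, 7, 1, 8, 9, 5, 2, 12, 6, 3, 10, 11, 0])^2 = [9, 12, 7, 6, 3, 5, 1, 0, 2, 8, 10, 11, 4]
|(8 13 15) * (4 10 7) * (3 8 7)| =|(3 8 13 15 7 4 10)| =7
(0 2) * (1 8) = [2, 8, 0, 3, 4, 5, 6, 7, 1] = (0 2)(1 8)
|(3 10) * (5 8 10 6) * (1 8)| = 6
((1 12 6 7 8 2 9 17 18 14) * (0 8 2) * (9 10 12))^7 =(0 8)(1 17 14 9 18)(2 12 7 10 6)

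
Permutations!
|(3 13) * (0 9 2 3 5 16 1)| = 8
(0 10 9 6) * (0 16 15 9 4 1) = (0 10 4 1)(6 16 15 9) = [10, 0, 2, 3, 1, 5, 16, 7, 8, 6, 4, 11, 12, 13, 14, 9, 15]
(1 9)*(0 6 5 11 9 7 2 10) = (0 6 5 11 9 1 7 2 10) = [6, 7, 10, 3, 4, 11, 5, 2, 8, 1, 0, 9]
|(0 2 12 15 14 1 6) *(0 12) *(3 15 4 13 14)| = |(0 2)(1 6 12 4 13 14)(3 15)| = 6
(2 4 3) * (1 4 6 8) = (1 4 3 2 6 8) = [0, 4, 6, 2, 3, 5, 8, 7, 1]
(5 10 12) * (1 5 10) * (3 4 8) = (1 5)(3 4 8)(10 12) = [0, 5, 2, 4, 8, 1, 6, 7, 3, 9, 12, 11, 10]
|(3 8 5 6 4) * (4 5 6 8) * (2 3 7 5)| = |(2 3 4 7 5 8 6)| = 7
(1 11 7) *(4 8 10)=[0, 11, 2, 3, 8, 5, 6, 1, 10, 9, 4, 7]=(1 11 7)(4 8 10)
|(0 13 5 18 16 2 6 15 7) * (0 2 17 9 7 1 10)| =13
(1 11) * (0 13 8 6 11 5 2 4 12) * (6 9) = [13, 5, 4, 3, 12, 2, 11, 7, 9, 6, 10, 1, 0, 8] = (0 13 8 9 6 11 1 5 2 4 12)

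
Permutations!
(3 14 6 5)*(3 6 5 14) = (5 6 14) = [0, 1, 2, 3, 4, 6, 14, 7, 8, 9, 10, 11, 12, 13, 5]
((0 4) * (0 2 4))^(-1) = (2 4) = ((2 4))^(-1)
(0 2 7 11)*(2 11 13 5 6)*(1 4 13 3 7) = (0 11)(1 4 13 5 6 2)(3 7) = [11, 4, 1, 7, 13, 6, 2, 3, 8, 9, 10, 0, 12, 5]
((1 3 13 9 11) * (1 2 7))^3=(1 9 7 13 2 3 11)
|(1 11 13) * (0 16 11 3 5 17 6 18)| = 10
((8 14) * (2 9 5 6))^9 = (2 9 5 6)(8 14)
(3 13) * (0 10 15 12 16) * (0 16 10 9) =(16)(0 9)(3 13)(10 15 12) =[9, 1, 2, 13, 4, 5, 6, 7, 8, 0, 15, 11, 10, 3, 14, 12, 16]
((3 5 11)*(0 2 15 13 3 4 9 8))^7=(0 4 3 2 9 5 15 8 11 13)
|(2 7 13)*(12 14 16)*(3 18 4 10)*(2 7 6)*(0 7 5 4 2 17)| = |(0 7 13 5 4 10 3 18 2 6 17)(12 14 16)| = 33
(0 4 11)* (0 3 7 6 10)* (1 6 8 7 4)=(0 1 6 10)(3 4 11)(7 8)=[1, 6, 2, 4, 11, 5, 10, 8, 7, 9, 0, 3]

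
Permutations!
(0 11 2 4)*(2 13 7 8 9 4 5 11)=(0 2 5 11 13 7 8 9 4)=[2, 1, 5, 3, 0, 11, 6, 8, 9, 4, 10, 13, 12, 7]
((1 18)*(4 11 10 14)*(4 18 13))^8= (1 13 4 11 10 14 18)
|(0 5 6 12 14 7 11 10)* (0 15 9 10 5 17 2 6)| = 9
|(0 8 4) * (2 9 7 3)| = |(0 8 4)(2 9 7 3)| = 12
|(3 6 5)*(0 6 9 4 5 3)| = |(0 6 3 9 4 5)| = 6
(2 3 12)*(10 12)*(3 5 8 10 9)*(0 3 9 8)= (0 3 8 10 12 2 5)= [3, 1, 5, 8, 4, 0, 6, 7, 10, 9, 12, 11, 2]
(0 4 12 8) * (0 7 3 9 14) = (0 4 12 8 7 3 9 14) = [4, 1, 2, 9, 12, 5, 6, 3, 7, 14, 10, 11, 8, 13, 0]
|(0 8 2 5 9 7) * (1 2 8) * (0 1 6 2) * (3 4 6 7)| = |(0 7 1)(2 5 9 3 4 6)| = 6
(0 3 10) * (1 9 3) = (0 1 9 3 10) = [1, 9, 2, 10, 4, 5, 6, 7, 8, 3, 0]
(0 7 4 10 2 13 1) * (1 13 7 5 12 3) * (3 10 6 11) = (13)(0 5 12 10 2 7 4 6 11 3 1) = [5, 0, 7, 1, 6, 12, 11, 4, 8, 9, 2, 3, 10, 13]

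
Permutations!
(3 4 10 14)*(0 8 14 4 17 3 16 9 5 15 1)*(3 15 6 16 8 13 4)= (0 13 4 10 3 17 15 1)(5 6 16 9)(8 14)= [13, 0, 2, 17, 10, 6, 16, 7, 14, 5, 3, 11, 12, 4, 8, 1, 9, 15]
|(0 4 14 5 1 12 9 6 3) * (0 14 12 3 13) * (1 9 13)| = 12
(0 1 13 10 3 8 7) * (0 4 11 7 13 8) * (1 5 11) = (0 5 11 7 4 1 8 13 10 3) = [5, 8, 2, 0, 1, 11, 6, 4, 13, 9, 3, 7, 12, 10]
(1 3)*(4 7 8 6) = (1 3)(4 7 8 6) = [0, 3, 2, 1, 7, 5, 4, 8, 6]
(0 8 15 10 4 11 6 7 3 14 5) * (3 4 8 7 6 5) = [7, 1, 2, 14, 11, 0, 6, 4, 15, 9, 8, 5, 12, 13, 3, 10] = (0 7 4 11 5)(3 14)(8 15 10)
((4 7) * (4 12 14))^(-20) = ((4 7 12 14))^(-20) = (14)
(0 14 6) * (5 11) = (0 14 6)(5 11) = [14, 1, 2, 3, 4, 11, 0, 7, 8, 9, 10, 5, 12, 13, 6]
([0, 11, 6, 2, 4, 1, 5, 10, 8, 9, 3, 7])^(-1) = (1 5 6 2 3 10 7 11)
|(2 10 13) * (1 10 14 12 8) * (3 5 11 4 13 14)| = 30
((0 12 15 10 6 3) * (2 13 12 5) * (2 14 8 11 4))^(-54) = ((0 5 14 8 11 4 2 13 12 15 10 6 3))^(-54) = (0 6 15 13 4 8 5 3 10 12 2 11 14)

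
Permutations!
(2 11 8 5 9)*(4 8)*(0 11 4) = (0 11)(2 4 8 5 9) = [11, 1, 4, 3, 8, 9, 6, 7, 5, 2, 10, 0]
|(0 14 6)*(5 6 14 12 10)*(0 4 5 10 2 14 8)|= 15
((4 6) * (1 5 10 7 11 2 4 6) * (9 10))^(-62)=(1 9 7 2)(4 5 10 11)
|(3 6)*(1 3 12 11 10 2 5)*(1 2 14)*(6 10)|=12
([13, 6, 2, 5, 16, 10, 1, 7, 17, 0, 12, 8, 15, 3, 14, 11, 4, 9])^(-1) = [9, 6, 2, 13, 16, 3, 1, 7, 11, 17, 5, 15, 10, 0, 14, 12, 4, 8]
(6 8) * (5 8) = (5 8 6) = [0, 1, 2, 3, 4, 8, 5, 7, 6]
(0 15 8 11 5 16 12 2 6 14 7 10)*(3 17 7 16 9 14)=[15, 1, 6, 17, 4, 9, 3, 10, 11, 14, 0, 5, 2, 13, 16, 8, 12, 7]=(0 15 8 11 5 9 14 16 12 2 6 3 17 7 10)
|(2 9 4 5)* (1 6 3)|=|(1 6 3)(2 9 4 5)|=12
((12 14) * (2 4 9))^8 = (14)(2 9 4)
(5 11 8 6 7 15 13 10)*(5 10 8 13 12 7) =(5 11 13 8 6)(7 15 12) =[0, 1, 2, 3, 4, 11, 5, 15, 6, 9, 10, 13, 7, 8, 14, 12]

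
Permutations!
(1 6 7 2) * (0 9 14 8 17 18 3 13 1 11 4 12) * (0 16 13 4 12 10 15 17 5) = (0 9 14 8 5)(1 6 7 2 11 12 16 13)(3 4 10 15 17 18) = [9, 6, 11, 4, 10, 0, 7, 2, 5, 14, 15, 12, 16, 1, 8, 17, 13, 18, 3]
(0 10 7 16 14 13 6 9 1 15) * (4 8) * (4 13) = (0 10 7 16 14 4 8 13 6 9 1 15) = [10, 15, 2, 3, 8, 5, 9, 16, 13, 1, 7, 11, 12, 6, 4, 0, 14]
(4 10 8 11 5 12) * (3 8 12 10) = (3 8 11 5 10 12 4) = [0, 1, 2, 8, 3, 10, 6, 7, 11, 9, 12, 5, 4]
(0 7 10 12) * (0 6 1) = (0 7 10 12 6 1) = [7, 0, 2, 3, 4, 5, 1, 10, 8, 9, 12, 11, 6]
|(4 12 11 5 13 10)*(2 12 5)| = |(2 12 11)(4 5 13 10)| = 12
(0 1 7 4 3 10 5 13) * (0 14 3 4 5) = [1, 7, 2, 10, 4, 13, 6, 5, 8, 9, 0, 11, 12, 14, 3] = (0 1 7 5 13 14 3 10)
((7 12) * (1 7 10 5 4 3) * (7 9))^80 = (12)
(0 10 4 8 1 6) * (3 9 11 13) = [10, 6, 2, 9, 8, 5, 0, 7, 1, 11, 4, 13, 12, 3] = (0 10 4 8 1 6)(3 9 11 13)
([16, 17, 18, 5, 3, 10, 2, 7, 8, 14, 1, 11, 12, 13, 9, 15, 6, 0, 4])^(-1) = (0 17 1 10 5 3 4 18 2 6 16)(9 14)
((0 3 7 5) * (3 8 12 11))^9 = ((0 8 12 11 3 7 5))^9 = (0 12 3 5 8 11 7)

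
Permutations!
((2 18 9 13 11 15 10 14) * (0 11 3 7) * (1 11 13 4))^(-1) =(0 7 3 13)(1 4 9 18 2 14 10 15 11) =((0 13 3 7)(1 11 15 10 14 2 18 9 4))^(-1)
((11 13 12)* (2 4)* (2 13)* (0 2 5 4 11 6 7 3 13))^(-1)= (0 4 5 11 2)(3 7 6 12 13)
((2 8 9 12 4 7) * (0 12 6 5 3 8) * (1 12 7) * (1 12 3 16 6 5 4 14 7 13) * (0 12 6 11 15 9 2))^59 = (0 2 13 12 1 14 3 7 8)(4 6)(5 9 15 11 16) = ((0 13 1 3 8 2 12 14 7)(4 6)(5 16 11 15 9))^59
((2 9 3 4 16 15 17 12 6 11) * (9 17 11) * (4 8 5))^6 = (2 8)(3 11)(4 12)(5 17)(6 16)(9 15)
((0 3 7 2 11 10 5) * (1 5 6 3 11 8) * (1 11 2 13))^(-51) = ((0 2 8 11 10 6 3 7 13 1 5))^(-51) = (0 10 13 2 6 1 8 3 5 11 7)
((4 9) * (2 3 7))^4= ((2 3 7)(4 9))^4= (9)(2 3 7)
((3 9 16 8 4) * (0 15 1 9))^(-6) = ((0 15 1 9 16 8 4 3))^(-6) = (0 1 16 4)(3 15 9 8)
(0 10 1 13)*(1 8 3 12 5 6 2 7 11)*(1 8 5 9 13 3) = [10, 3, 7, 12, 4, 6, 2, 11, 1, 13, 5, 8, 9, 0] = (0 10 5 6 2 7 11 8 1 3 12 9 13)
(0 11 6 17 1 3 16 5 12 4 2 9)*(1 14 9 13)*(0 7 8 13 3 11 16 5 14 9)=[16, 11, 3, 5, 2, 12, 17, 8, 13, 7, 10, 6, 4, 1, 0, 15, 14, 9]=(0 16 14)(1 11 6 17 9 7 8 13)(2 3 5 12 4)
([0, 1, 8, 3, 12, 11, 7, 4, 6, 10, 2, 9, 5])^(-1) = [0, 1, 10, 3, 7, 12, 8, 6, 2, 11, 9, 5, 4]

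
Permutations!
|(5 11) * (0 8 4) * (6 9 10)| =6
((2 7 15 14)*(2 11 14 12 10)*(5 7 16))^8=(2 16 5 7 15 12 10)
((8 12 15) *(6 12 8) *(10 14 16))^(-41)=((6 12 15)(10 14 16))^(-41)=(6 12 15)(10 14 16)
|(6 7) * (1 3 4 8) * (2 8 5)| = |(1 3 4 5 2 8)(6 7)| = 6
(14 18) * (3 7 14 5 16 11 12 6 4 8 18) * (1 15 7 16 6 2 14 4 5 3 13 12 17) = [0, 15, 14, 16, 8, 6, 5, 4, 18, 9, 10, 17, 2, 12, 13, 7, 11, 1, 3] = (1 15 7 4 8 18 3 16 11 17)(2 14 13 12)(5 6)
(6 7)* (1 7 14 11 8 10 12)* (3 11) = (1 7 6 14 3 11 8 10 12) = [0, 7, 2, 11, 4, 5, 14, 6, 10, 9, 12, 8, 1, 13, 3]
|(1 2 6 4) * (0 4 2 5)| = 4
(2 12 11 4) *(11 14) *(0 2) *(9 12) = (0 2 9 12 14 11 4) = [2, 1, 9, 3, 0, 5, 6, 7, 8, 12, 10, 4, 14, 13, 11]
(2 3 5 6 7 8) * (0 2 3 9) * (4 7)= [2, 1, 9, 5, 7, 6, 4, 8, 3, 0]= (0 2 9)(3 5 6 4 7 8)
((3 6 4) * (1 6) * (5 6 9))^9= ((1 9 5 6 4 3))^9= (1 6)(3 5)(4 9)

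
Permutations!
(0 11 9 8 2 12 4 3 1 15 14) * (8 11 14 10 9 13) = (0 14)(1 15 10 9 11 13 8 2 12 4 3) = [14, 15, 12, 1, 3, 5, 6, 7, 2, 11, 9, 13, 4, 8, 0, 10]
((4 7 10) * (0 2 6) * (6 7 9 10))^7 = ((0 2 7 6)(4 9 10))^7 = (0 6 7 2)(4 9 10)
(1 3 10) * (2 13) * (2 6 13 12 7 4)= (1 3 10)(2 12 7 4)(6 13)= [0, 3, 12, 10, 2, 5, 13, 4, 8, 9, 1, 11, 7, 6]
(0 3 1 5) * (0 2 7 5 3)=(1 3)(2 7 5)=[0, 3, 7, 1, 4, 2, 6, 5]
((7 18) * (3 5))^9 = ((3 5)(7 18))^9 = (3 5)(7 18)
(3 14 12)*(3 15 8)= (3 14 12 15 8)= [0, 1, 2, 14, 4, 5, 6, 7, 3, 9, 10, 11, 15, 13, 12, 8]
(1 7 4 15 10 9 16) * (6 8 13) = (1 7 4 15 10 9 16)(6 8 13) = [0, 7, 2, 3, 15, 5, 8, 4, 13, 16, 9, 11, 12, 6, 14, 10, 1]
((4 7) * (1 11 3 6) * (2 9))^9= (1 11 3 6)(2 9)(4 7)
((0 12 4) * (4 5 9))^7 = (0 5 4 12 9)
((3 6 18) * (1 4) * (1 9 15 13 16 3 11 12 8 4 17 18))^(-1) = (1 6 3 16 13 15 9 4 8 12 11 18 17)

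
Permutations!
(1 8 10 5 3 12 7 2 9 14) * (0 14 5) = (0 14 1 8 10)(2 9 5 3 12 7) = [14, 8, 9, 12, 4, 3, 6, 2, 10, 5, 0, 11, 7, 13, 1]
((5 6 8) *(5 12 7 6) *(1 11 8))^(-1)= ((1 11 8 12 7 6))^(-1)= (1 6 7 12 8 11)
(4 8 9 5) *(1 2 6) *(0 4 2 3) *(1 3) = [4, 1, 6, 0, 8, 2, 3, 7, 9, 5] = (0 4 8 9 5 2 6 3)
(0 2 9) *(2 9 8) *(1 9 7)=(0 7 1 9)(2 8)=[7, 9, 8, 3, 4, 5, 6, 1, 2, 0]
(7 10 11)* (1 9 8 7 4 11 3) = (1 9 8 7 10 3)(4 11) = [0, 9, 2, 1, 11, 5, 6, 10, 7, 8, 3, 4]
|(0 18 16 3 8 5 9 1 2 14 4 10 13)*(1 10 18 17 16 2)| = |(0 17 16 3 8 5 9 10 13)(2 14 4 18)| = 36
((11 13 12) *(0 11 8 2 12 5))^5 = ((0 11 13 5)(2 12 8))^5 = (0 11 13 5)(2 8 12)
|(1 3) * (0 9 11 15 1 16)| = |(0 9 11 15 1 3 16)| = 7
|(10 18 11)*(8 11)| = |(8 11 10 18)| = 4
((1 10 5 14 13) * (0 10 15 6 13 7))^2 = ((0 10 5 14 7)(1 15 6 13))^2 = (0 5 7 10 14)(1 6)(13 15)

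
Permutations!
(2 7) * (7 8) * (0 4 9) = (0 4 9)(2 8 7) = [4, 1, 8, 3, 9, 5, 6, 2, 7, 0]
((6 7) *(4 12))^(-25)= ((4 12)(6 7))^(-25)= (4 12)(6 7)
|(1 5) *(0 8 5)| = |(0 8 5 1)| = 4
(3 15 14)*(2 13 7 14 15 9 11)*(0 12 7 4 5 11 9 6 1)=(15)(0 12 7 14 3 6 1)(2 13 4 5 11)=[12, 0, 13, 6, 5, 11, 1, 14, 8, 9, 10, 2, 7, 4, 3, 15]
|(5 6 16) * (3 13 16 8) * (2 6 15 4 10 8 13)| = |(2 6 13 16 5 15 4 10 8 3)| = 10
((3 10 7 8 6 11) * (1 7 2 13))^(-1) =((1 7 8 6 11 3 10 2 13))^(-1) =(1 13 2 10 3 11 6 8 7)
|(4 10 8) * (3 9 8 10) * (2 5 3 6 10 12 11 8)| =|(2 5 3 9)(4 6 10 12 11 8)| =12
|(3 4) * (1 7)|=|(1 7)(3 4)|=2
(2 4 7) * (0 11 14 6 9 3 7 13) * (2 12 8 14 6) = (0 11 6 9 3 7 12 8 14 2 4 13) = [11, 1, 4, 7, 13, 5, 9, 12, 14, 3, 10, 6, 8, 0, 2]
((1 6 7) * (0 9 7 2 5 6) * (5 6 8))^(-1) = (0 1 7 9)(2 6)(5 8)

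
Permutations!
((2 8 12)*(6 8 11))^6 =(2 11 6 8 12)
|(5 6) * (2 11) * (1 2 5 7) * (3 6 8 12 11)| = 20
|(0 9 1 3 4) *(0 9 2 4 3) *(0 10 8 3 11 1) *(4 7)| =5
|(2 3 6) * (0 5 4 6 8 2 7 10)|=|(0 5 4 6 7 10)(2 3 8)|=6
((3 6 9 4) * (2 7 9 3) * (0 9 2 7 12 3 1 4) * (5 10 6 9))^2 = (0 10 1 7 12 9 5 6 4 2 3)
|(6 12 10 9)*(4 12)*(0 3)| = 10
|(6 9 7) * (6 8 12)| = |(6 9 7 8 12)| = 5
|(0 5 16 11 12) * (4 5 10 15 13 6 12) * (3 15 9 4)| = 12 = |(0 10 9 4 5 16 11 3 15 13 6 12)|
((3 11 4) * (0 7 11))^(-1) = (0 3 4 11 7)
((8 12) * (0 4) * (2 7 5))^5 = (0 4)(2 5 7)(8 12)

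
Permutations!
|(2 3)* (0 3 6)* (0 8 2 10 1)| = 12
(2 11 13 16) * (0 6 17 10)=(0 6 17 10)(2 11 13 16)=[6, 1, 11, 3, 4, 5, 17, 7, 8, 9, 0, 13, 12, 16, 14, 15, 2, 10]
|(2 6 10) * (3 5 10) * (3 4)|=6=|(2 6 4 3 5 10)|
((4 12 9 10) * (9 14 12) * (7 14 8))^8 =(14)(4 10 9)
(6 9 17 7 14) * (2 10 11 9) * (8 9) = (2 10 11 8 9 17 7 14 6) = [0, 1, 10, 3, 4, 5, 2, 14, 9, 17, 11, 8, 12, 13, 6, 15, 16, 7]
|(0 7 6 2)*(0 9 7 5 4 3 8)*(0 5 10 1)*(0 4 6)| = 11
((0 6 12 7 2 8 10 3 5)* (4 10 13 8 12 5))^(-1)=(0 5 6)(2 7 12)(3 10 4)(8 13)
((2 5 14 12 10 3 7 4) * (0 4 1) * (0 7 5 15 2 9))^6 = (15)(3 5 14 12 10)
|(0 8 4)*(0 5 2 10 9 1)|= 8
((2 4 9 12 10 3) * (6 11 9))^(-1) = (2 3 10 12 9 11 6 4)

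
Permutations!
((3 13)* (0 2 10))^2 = (13)(0 10 2)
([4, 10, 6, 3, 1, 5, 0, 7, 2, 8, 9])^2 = (0 1 9 2)(4 10 8 6)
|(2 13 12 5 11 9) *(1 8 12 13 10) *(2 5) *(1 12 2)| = |(13)(1 8 2 10 12)(5 11 9)| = 15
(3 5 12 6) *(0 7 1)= (0 7 1)(3 5 12 6)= [7, 0, 2, 5, 4, 12, 3, 1, 8, 9, 10, 11, 6]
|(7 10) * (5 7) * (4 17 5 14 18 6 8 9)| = |(4 17 5 7 10 14 18 6 8 9)| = 10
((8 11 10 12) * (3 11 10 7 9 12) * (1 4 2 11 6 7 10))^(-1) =(1 8 12 9 7 6 3 10 11 2 4)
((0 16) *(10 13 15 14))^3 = (0 16)(10 14 15 13)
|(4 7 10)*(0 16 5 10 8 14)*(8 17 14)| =8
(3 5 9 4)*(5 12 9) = (3 12 9 4) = [0, 1, 2, 12, 3, 5, 6, 7, 8, 4, 10, 11, 9]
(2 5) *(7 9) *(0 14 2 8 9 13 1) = (0 14 2 5 8 9 7 13 1) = [14, 0, 5, 3, 4, 8, 6, 13, 9, 7, 10, 11, 12, 1, 2]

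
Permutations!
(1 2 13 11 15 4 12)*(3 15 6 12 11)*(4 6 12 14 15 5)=[0, 2, 13, 5, 11, 4, 14, 7, 8, 9, 10, 12, 1, 3, 15, 6]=(1 2 13 3 5 4 11 12)(6 14 15)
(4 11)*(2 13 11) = (2 13 11 4) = [0, 1, 13, 3, 2, 5, 6, 7, 8, 9, 10, 4, 12, 11]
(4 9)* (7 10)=(4 9)(7 10)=[0, 1, 2, 3, 9, 5, 6, 10, 8, 4, 7]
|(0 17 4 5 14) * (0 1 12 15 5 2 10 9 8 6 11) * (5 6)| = |(0 17 4 2 10 9 8 5 14 1 12 15 6 11)| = 14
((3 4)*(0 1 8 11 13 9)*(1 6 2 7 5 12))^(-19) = ((0 6 2 7 5 12 1 8 11 13 9)(3 4))^(-19) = (0 7 1 13 6 5 8 9 2 12 11)(3 4)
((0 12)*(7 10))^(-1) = ((0 12)(7 10))^(-1) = (0 12)(7 10)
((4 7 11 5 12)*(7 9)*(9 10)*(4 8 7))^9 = (5 11 7 8 12)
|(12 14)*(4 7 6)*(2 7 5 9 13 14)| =9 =|(2 7 6 4 5 9 13 14 12)|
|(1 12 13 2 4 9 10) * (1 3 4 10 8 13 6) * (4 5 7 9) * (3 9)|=|(1 12 6)(2 10 9 8 13)(3 5 7)|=15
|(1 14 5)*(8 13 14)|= |(1 8 13 14 5)|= 5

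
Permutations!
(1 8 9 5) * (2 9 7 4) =[0, 8, 9, 3, 2, 1, 6, 4, 7, 5] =(1 8 7 4 2 9 5)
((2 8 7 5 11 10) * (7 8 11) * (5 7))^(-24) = ((2 11 10))^(-24) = (11)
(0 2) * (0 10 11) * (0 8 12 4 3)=[2, 1, 10, 0, 3, 5, 6, 7, 12, 9, 11, 8, 4]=(0 2 10 11 8 12 4 3)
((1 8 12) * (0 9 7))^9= ((0 9 7)(1 8 12))^9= (12)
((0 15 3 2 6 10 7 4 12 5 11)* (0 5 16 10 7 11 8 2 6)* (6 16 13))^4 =((0 15 3 16 10 11 5 8 2)(4 12 13 6 7))^4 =(0 10 2 16 8 3 5 15 11)(4 7 6 13 12)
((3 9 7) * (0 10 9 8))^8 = ((0 10 9 7 3 8))^8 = (0 9 3)(7 8 10)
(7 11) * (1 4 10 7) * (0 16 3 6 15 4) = (0 16 3 6 15 4 10 7 11 1) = [16, 0, 2, 6, 10, 5, 15, 11, 8, 9, 7, 1, 12, 13, 14, 4, 3]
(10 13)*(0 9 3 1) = (0 9 3 1)(10 13) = [9, 0, 2, 1, 4, 5, 6, 7, 8, 3, 13, 11, 12, 10]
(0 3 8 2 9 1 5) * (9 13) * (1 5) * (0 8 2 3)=[0, 1, 13, 2, 4, 8, 6, 7, 3, 5, 10, 11, 12, 9]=(2 13 9 5 8 3)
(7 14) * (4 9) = (4 9)(7 14) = [0, 1, 2, 3, 9, 5, 6, 14, 8, 4, 10, 11, 12, 13, 7]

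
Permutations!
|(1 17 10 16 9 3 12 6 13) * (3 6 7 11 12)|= |(1 17 10 16 9 6 13)(7 11 12)|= 21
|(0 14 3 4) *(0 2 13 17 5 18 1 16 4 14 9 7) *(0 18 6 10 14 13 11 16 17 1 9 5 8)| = |(0 5 6 10 14 3 13 1 17 8)(2 11 16 4)(7 18 9)| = 60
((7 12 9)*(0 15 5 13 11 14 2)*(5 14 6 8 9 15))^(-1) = (0 2 14 15 12 7 9 8 6 11 13 5)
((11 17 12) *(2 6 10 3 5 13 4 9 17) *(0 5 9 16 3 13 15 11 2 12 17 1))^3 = (17)(0 11 6 4 9 5 12 10 16 1 15 2 13 3)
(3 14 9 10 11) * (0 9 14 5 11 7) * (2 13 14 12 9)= (0 2 13 14 12 9 10 7)(3 5 11)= [2, 1, 13, 5, 4, 11, 6, 0, 8, 10, 7, 3, 9, 14, 12]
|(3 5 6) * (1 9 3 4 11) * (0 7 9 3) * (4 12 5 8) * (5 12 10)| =15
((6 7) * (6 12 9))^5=((6 7 12 9))^5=(6 7 12 9)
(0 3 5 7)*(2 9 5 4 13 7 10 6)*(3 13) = (0 13 7)(2 9 5 10 6)(3 4) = [13, 1, 9, 4, 3, 10, 2, 0, 8, 5, 6, 11, 12, 7]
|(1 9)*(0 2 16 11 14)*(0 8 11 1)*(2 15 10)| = |(0 15 10 2 16 1 9)(8 11 14)| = 21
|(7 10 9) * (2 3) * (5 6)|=|(2 3)(5 6)(7 10 9)|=6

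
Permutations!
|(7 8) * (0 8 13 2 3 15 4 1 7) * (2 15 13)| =|(0 8)(1 7 2 3 13 15 4)| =14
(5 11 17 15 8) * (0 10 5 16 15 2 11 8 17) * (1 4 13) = (0 10 5 8 16 15 17 2 11)(1 4 13) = [10, 4, 11, 3, 13, 8, 6, 7, 16, 9, 5, 0, 12, 1, 14, 17, 15, 2]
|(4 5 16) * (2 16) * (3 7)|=|(2 16 4 5)(3 7)|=4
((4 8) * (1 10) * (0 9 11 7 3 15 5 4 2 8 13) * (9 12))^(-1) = (0 13 4 5 15 3 7 11 9 12)(1 10)(2 8)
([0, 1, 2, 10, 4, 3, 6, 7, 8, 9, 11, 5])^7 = (3 5 11 10)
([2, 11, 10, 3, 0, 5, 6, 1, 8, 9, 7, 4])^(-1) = (0 4 11 1 7 10 2)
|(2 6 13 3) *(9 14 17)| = |(2 6 13 3)(9 14 17)| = 12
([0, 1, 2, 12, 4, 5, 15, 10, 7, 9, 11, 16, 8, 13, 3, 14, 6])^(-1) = (3 14 15 6 16 11 10 7 8 12)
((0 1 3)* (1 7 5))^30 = (7)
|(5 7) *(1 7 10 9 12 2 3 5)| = 6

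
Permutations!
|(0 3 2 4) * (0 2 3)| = |(2 4)| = 2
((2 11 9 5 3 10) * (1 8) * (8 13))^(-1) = (1 8 13)(2 10 3 5 9 11)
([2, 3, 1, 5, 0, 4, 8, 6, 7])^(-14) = (0 5 1)(2 4 3)(6 8 7)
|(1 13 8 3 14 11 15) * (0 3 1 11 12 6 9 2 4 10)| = 18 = |(0 3 14 12 6 9 2 4 10)(1 13 8)(11 15)|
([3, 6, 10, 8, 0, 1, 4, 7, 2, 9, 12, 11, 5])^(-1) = (0 4 6 1 5 12 10 2 8 3)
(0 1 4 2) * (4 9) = (0 1 9 4 2) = [1, 9, 0, 3, 2, 5, 6, 7, 8, 4]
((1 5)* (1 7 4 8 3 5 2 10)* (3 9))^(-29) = ((1 2 10)(3 5 7 4 8 9))^(-29) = (1 2 10)(3 5 7 4 8 9)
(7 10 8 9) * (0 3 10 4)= (0 3 10 8 9 7 4)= [3, 1, 2, 10, 0, 5, 6, 4, 9, 7, 8]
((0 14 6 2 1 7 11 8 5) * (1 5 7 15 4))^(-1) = ((0 14 6 2 5)(1 15 4)(7 11 8))^(-1) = (0 5 2 6 14)(1 4 15)(7 8 11)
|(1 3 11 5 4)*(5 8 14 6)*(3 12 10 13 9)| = |(1 12 10 13 9 3 11 8 14 6 5 4)| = 12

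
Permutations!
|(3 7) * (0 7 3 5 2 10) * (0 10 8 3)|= 6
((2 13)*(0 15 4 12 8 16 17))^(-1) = ((0 15 4 12 8 16 17)(2 13))^(-1) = (0 17 16 8 12 4 15)(2 13)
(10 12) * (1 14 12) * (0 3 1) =(0 3 1 14 12 10) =[3, 14, 2, 1, 4, 5, 6, 7, 8, 9, 0, 11, 10, 13, 12]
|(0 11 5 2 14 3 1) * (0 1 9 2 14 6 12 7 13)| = 11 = |(0 11 5 14 3 9 2 6 12 7 13)|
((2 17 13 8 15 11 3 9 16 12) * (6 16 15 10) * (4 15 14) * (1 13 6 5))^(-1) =((1 13 8 10 5)(2 17 6 16 12)(3 9 14 4 15 11))^(-1) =(1 5 10 8 13)(2 12 16 6 17)(3 11 15 4 14 9)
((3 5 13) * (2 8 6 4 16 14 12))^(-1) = (2 12 14 16 4 6 8)(3 13 5)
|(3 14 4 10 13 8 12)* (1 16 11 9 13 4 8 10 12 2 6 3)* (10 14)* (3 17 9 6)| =|(1 16 11 6 17 9 13 14 8 2 3 10 4 12)| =14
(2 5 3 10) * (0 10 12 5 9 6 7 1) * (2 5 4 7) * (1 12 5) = [10, 0, 9, 5, 7, 3, 2, 12, 8, 6, 1, 11, 4] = (0 10 1)(2 9 6)(3 5)(4 7 12)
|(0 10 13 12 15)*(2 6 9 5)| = 20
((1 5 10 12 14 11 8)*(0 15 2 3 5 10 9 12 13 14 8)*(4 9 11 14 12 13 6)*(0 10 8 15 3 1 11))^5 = (0 5 3)(1 4 2 6 15 10 12 11 13 8 9)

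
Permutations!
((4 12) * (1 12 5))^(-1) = (1 5 4 12)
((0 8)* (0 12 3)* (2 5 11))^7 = (0 3 12 8)(2 5 11)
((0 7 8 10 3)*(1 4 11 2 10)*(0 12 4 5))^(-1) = (0 5 1 8 7)(2 11 4 12 3 10)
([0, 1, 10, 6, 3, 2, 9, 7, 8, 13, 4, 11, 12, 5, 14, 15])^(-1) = [0, 1, 5, 4, 10, 13, 3, 7, 8, 6, 2, 11, 12, 9, 14, 15]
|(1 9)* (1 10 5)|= 4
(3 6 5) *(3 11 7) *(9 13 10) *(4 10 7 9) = [0, 1, 2, 6, 10, 11, 5, 3, 8, 13, 4, 9, 12, 7] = (3 6 5 11 9 13 7)(4 10)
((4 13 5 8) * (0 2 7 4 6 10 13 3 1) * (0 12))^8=((0 2 7 4 3 1 12)(5 8 6 10 13))^8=(0 2 7 4 3 1 12)(5 10 8 13 6)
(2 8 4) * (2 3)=[0, 1, 8, 2, 3, 5, 6, 7, 4]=(2 8 4 3)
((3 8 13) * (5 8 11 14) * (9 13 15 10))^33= ((3 11 14 5 8 15 10 9 13))^33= (3 10 5)(8 11 9)(13 15 14)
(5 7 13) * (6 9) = (5 7 13)(6 9) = [0, 1, 2, 3, 4, 7, 9, 13, 8, 6, 10, 11, 12, 5]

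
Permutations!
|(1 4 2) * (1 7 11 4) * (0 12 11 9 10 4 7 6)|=9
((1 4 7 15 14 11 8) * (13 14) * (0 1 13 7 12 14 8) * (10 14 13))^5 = (0 8 1 10 4 14 12 11 13)(7 15)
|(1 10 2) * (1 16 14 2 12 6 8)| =|(1 10 12 6 8)(2 16 14)| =15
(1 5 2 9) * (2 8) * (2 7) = (1 5 8 7 2 9) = [0, 5, 9, 3, 4, 8, 6, 2, 7, 1]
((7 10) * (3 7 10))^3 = ((10)(3 7))^3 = (10)(3 7)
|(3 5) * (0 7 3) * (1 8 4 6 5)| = 8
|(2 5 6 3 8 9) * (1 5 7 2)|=6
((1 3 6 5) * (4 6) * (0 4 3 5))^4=((0 4 6)(1 5))^4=(0 4 6)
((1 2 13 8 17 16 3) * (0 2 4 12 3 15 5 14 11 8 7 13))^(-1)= (0 2)(1 3 12 4)(5 15 16 17 8 11 14)(7 13)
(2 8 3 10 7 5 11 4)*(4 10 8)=(2 4)(3 8)(5 11 10 7)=[0, 1, 4, 8, 2, 11, 6, 5, 3, 9, 7, 10]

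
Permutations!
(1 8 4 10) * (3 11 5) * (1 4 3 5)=(1 8 3 11)(4 10)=[0, 8, 2, 11, 10, 5, 6, 7, 3, 9, 4, 1]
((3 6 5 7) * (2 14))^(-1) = (2 14)(3 7 5 6)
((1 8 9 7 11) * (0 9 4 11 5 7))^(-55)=((0 9)(1 8 4 11)(5 7))^(-55)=(0 9)(1 8 4 11)(5 7)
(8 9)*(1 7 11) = [0, 7, 2, 3, 4, 5, 6, 11, 9, 8, 10, 1] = (1 7 11)(8 9)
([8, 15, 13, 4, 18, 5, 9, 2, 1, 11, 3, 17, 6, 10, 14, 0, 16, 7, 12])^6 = [1, 0, 12, 11, 17, 5, 13, 18, 15, 10, 9, 3, 2, 6, 14, 8, 16, 4, 7]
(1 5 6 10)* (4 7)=(1 5 6 10)(4 7)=[0, 5, 2, 3, 7, 6, 10, 4, 8, 9, 1]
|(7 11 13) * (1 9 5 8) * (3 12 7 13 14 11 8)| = |(1 9 5 3 12 7 8)(11 14)| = 14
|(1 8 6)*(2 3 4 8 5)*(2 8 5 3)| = |(1 3 4 5 8 6)| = 6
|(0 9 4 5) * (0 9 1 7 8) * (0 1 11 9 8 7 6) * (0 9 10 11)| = 6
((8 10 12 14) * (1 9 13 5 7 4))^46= (1 7 13)(4 5 9)(8 12)(10 14)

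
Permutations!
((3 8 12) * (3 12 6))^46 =((12)(3 8 6))^46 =(12)(3 8 6)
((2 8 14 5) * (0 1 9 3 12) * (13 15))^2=(15)(0 9 12 1 3)(2 14)(5 8)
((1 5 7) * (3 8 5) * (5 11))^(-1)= ((1 3 8 11 5 7))^(-1)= (1 7 5 11 8 3)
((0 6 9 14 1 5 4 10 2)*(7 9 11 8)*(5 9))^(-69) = ((0 6 11 8 7 5 4 10 2)(1 9 14))^(-69) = (14)(0 8 4)(2 11 5)(6 7 10)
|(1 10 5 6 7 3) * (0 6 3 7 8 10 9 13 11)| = |(0 6 8 10 5 3 1 9 13 11)| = 10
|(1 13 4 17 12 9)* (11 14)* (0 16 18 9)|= 18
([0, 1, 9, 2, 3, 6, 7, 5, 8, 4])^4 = (9)(5 6 7)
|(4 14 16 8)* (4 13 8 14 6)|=2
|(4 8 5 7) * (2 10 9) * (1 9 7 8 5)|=8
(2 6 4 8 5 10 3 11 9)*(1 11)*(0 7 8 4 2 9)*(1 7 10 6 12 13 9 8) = (0 10 3 7 1 11)(2 12 13 9 8 5 6) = [10, 11, 12, 7, 4, 6, 2, 1, 5, 8, 3, 0, 13, 9]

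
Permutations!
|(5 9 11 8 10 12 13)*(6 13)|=8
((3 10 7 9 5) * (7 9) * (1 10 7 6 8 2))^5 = (1 7 10 6 9 8 5 2 3)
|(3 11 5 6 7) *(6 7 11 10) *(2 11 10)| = |(2 11 5 7 3)(6 10)| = 10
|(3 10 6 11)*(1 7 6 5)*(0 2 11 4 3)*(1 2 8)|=|(0 8 1 7 6 4 3 10 5 2 11)|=11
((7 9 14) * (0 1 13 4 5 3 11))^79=((0 1 13 4 5 3 11)(7 9 14))^79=(0 13 5 11 1 4 3)(7 9 14)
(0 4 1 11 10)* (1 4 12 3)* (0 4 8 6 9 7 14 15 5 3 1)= (0 12 1 11 10 4 8 6 9 7 14 15 5 3)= [12, 11, 2, 0, 8, 3, 9, 14, 6, 7, 4, 10, 1, 13, 15, 5]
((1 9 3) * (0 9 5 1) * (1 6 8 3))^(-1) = (0 3 8 6 5 1 9)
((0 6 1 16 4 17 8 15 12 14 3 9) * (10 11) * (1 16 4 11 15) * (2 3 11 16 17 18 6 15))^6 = ((0 15 12 14 11 10 2 3 9)(1 4 18 6 17 8))^6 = (18)(0 2 14)(3 11 15)(9 10 12)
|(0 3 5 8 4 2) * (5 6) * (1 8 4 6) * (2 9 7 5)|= |(0 3 1 8 6 2)(4 9 7 5)|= 12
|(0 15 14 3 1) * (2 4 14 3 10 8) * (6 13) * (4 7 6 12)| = |(0 15 3 1)(2 7 6 13 12 4 14 10 8)| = 36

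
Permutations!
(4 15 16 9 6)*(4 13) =(4 15 16 9 6 13) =[0, 1, 2, 3, 15, 5, 13, 7, 8, 6, 10, 11, 12, 4, 14, 16, 9]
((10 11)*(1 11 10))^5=(1 11)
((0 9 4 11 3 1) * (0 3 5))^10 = (11)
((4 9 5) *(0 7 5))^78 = (0 4 7 9 5)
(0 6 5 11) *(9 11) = (0 6 5 9 11) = [6, 1, 2, 3, 4, 9, 5, 7, 8, 11, 10, 0]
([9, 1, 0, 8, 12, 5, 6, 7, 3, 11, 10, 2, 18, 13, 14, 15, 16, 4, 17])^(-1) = [2, 1, 11, 8, 17, 5, 6, 7, 3, 0, 10, 9, 4, 13, 14, 15, 16, 18, 12]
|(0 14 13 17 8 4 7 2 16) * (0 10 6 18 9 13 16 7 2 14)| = 12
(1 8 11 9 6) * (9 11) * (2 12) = (1 8 9 6)(2 12) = [0, 8, 12, 3, 4, 5, 1, 7, 9, 6, 10, 11, 2]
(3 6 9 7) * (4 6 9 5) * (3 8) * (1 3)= [0, 3, 2, 9, 6, 4, 5, 8, 1, 7]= (1 3 9 7 8)(4 6 5)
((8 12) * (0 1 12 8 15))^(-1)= (0 15 12 1)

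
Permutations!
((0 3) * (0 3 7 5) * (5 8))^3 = ((0 7 8 5))^3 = (0 5 8 7)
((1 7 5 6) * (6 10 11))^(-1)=(1 6 11 10 5 7)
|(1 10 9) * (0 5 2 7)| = 12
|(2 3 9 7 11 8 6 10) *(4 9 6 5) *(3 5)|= 10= |(2 5 4 9 7 11 8 3 6 10)|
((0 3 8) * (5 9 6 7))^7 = (0 3 8)(5 7 6 9)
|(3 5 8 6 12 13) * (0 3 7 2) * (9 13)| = 10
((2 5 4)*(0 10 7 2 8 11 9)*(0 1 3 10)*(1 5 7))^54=((1 3 10)(2 7)(4 8 11 9 5))^54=(4 5 9 11 8)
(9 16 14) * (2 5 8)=[0, 1, 5, 3, 4, 8, 6, 7, 2, 16, 10, 11, 12, 13, 9, 15, 14]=(2 5 8)(9 16 14)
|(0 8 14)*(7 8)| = 4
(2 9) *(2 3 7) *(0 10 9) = [10, 1, 0, 7, 4, 5, 6, 2, 8, 3, 9] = (0 10 9 3 7 2)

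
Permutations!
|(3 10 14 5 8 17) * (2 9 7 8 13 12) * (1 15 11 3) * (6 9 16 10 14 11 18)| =72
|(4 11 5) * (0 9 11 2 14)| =|(0 9 11 5 4 2 14)| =7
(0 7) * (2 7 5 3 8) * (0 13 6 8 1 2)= [5, 2, 7, 1, 4, 3, 8, 13, 0, 9, 10, 11, 12, 6]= (0 5 3 1 2 7 13 6 8)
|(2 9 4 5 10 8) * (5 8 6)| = 12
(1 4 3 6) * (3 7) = (1 4 7 3 6) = [0, 4, 2, 6, 7, 5, 1, 3]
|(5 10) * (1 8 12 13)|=4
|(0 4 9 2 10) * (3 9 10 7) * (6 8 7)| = |(0 4 10)(2 6 8 7 3 9)| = 6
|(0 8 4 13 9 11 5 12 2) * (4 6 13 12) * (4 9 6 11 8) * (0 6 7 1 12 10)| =12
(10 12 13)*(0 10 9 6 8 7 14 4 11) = (0 10 12 13 9 6 8 7 14 4 11) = [10, 1, 2, 3, 11, 5, 8, 14, 7, 6, 12, 0, 13, 9, 4]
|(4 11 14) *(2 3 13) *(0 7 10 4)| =6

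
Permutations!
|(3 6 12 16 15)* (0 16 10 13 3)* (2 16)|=|(0 2 16 15)(3 6 12 10 13)|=20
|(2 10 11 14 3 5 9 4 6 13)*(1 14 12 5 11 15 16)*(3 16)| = 33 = |(1 14 16)(2 10 15 3 11 12 5 9 4 6 13)|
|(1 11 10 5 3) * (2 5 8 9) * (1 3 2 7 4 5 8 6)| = |(1 11 10 6)(2 8 9 7 4 5)| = 12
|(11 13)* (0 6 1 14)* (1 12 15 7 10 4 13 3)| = 12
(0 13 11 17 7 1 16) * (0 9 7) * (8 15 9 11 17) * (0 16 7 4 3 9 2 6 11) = (0 13 17 16)(1 7)(2 6 11 8 15)(3 9 4) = [13, 7, 6, 9, 3, 5, 11, 1, 15, 4, 10, 8, 12, 17, 14, 2, 0, 16]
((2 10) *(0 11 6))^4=(0 11 6)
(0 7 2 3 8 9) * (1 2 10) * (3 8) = (0 7 10 1 2 8 9) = [7, 2, 8, 3, 4, 5, 6, 10, 9, 0, 1]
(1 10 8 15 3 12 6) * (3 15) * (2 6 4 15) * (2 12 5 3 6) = (1 10 8 6)(3 5)(4 15 12) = [0, 10, 2, 5, 15, 3, 1, 7, 6, 9, 8, 11, 4, 13, 14, 12]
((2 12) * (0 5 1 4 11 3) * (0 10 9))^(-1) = ((0 5 1 4 11 3 10 9)(2 12))^(-1) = (0 9 10 3 11 4 1 5)(2 12)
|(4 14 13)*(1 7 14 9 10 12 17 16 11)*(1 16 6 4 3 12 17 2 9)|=12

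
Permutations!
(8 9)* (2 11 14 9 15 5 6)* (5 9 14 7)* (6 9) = (2 11 7 5 9 8 15 6) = [0, 1, 11, 3, 4, 9, 2, 5, 15, 8, 10, 7, 12, 13, 14, 6]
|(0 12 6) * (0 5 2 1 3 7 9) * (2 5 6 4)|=|(0 12 4 2 1 3 7 9)|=8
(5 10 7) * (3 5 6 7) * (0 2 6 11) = (0 2 6 7 11)(3 5 10) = [2, 1, 6, 5, 4, 10, 7, 11, 8, 9, 3, 0]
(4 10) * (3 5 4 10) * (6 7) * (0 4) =(10)(0 4 3 5)(6 7) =[4, 1, 2, 5, 3, 0, 7, 6, 8, 9, 10]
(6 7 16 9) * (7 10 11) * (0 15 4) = [15, 1, 2, 3, 0, 5, 10, 16, 8, 6, 11, 7, 12, 13, 14, 4, 9] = (0 15 4)(6 10 11 7 16 9)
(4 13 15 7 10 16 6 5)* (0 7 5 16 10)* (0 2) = [7, 1, 0, 3, 13, 4, 16, 2, 8, 9, 10, 11, 12, 15, 14, 5, 6] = (0 7 2)(4 13 15 5)(6 16)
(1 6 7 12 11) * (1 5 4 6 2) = (1 2)(4 6 7 12 11 5) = [0, 2, 1, 3, 6, 4, 7, 12, 8, 9, 10, 5, 11]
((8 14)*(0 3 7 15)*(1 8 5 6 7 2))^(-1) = ((0 3 2 1 8 14 5 6 7 15))^(-1) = (0 15 7 6 5 14 8 1 2 3)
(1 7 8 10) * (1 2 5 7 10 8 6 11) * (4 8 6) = [0, 10, 5, 3, 8, 7, 11, 4, 6, 9, 2, 1] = (1 10 2 5 7 4 8 6 11)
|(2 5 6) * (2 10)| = 4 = |(2 5 6 10)|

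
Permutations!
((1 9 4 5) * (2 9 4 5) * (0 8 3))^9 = ((0 8 3)(1 4 2 9 5))^9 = (1 5 9 2 4)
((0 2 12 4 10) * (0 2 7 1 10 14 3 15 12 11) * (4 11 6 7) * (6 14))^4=(0 1 3)(2 12 6)(4 10 15)(7 14 11)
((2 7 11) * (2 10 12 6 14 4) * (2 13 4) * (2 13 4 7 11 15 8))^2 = ((2 11 10 12 6 14 13 7 15 8))^2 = (2 10 6 13 15)(7 8 11 12 14)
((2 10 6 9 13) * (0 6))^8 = (0 9 2)(6 13 10)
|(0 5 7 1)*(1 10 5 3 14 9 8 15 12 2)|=9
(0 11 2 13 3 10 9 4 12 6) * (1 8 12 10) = [11, 8, 13, 1, 10, 5, 0, 7, 12, 4, 9, 2, 6, 3] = (0 11 2 13 3 1 8 12 6)(4 10 9)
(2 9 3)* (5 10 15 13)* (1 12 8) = (1 12 8)(2 9 3)(5 10 15 13) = [0, 12, 9, 2, 4, 10, 6, 7, 1, 3, 15, 11, 8, 5, 14, 13]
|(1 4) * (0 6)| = |(0 6)(1 4)| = 2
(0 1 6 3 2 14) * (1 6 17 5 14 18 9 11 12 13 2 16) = (0 6 3 16 1 17 5 14)(2 18 9 11 12 13) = [6, 17, 18, 16, 4, 14, 3, 7, 8, 11, 10, 12, 13, 2, 0, 15, 1, 5, 9]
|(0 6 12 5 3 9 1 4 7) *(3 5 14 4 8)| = 12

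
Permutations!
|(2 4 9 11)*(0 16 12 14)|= 4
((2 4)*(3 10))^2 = (10)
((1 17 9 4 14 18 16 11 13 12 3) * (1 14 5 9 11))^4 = (1 12 16 13 18 11 14 17 3)(4 5 9)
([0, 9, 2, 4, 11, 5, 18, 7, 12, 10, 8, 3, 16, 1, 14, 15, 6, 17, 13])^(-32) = (1 12 13 8 18 10 6 9 16)(3 4 11)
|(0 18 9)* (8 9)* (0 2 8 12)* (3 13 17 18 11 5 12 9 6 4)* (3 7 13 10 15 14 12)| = |(0 11 5 3 10 15 14 12)(2 8 6 4 7 13 17 18 9)| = 72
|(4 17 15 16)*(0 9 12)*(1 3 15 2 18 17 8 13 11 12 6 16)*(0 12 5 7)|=30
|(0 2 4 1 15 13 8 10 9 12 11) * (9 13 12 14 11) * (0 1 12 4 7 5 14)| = |(0 2 7 5 14 11 1 15 4 12 9)(8 10 13)| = 33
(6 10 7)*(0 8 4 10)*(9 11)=(0 8 4 10 7 6)(9 11)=[8, 1, 2, 3, 10, 5, 0, 6, 4, 11, 7, 9]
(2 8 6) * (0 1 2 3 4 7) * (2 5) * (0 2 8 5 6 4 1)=(1 6 3)(2 5 8 4 7)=[0, 6, 5, 1, 7, 8, 3, 2, 4]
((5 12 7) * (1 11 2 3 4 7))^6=(1 5 4 2)(3 11 12 7)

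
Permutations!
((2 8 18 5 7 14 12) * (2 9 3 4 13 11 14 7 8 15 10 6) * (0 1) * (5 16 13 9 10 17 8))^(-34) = (2 17 18 13 14 10)(3 9 4)(6 15 8 16 11 12)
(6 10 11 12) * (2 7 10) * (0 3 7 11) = (0 3 7 10)(2 11 12 6) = [3, 1, 11, 7, 4, 5, 2, 10, 8, 9, 0, 12, 6]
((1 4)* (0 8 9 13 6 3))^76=((0 8 9 13 6 3)(1 4))^76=(0 6 9)(3 13 8)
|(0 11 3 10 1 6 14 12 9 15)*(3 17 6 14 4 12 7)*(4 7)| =13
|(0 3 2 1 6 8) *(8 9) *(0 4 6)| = 4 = |(0 3 2 1)(4 6 9 8)|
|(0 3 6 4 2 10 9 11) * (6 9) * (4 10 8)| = 12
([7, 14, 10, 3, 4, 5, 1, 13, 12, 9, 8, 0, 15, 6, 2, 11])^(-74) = [15, 13, 1, 3, 4, 5, 7, 11, 2, 9, 14, 12, 10, 0, 6, 8]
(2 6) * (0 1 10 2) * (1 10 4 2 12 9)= (0 10 12 9 1 4 2 6)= [10, 4, 6, 3, 2, 5, 0, 7, 8, 1, 12, 11, 9]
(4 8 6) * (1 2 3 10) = (1 2 3 10)(4 8 6) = [0, 2, 3, 10, 8, 5, 4, 7, 6, 9, 1]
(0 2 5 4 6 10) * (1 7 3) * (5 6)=(0 2 6 10)(1 7 3)(4 5)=[2, 7, 6, 1, 5, 4, 10, 3, 8, 9, 0]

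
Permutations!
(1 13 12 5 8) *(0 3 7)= (0 3 7)(1 13 12 5 8)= [3, 13, 2, 7, 4, 8, 6, 0, 1, 9, 10, 11, 5, 12]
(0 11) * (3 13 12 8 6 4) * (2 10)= [11, 1, 10, 13, 3, 5, 4, 7, 6, 9, 2, 0, 8, 12]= (0 11)(2 10)(3 13 12 8 6 4)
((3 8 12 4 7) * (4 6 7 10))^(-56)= ((3 8 12 6 7)(4 10))^(-56)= (3 7 6 12 8)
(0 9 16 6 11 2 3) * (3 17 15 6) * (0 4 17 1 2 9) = (1 2)(3 4 17 15 6 11 9 16) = [0, 2, 1, 4, 17, 5, 11, 7, 8, 16, 10, 9, 12, 13, 14, 6, 3, 15]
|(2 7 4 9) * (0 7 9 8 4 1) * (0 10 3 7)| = 4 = |(1 10 3 7)(2 9)(4 8)|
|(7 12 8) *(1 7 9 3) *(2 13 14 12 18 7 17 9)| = |(1 17 9 3)(2 13 14 12 8)(7 18)| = 20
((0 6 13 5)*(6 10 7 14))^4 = (0 6 10 13 7 5 14)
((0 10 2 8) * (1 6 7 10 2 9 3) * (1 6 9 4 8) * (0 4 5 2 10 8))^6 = ((0 10 5 2 1 9 3 6 7 8 4))^6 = (0 3 10 6 5 7 2 8 1 4 9)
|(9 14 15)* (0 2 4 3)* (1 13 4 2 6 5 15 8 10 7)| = |(0 6 5 15 9 14 8 10 7 1 13 4 3)| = 13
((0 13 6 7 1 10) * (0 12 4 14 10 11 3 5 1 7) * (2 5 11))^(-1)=(0 6 13)(1 5 2)(3 11)(4 12 10 14)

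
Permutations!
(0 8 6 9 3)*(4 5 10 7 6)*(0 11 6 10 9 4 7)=(0 8 7 10)(3 11 6 4 5 9)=[8, 1, 2, 11, 5, 9, 4, 10, 7, 3, 0, 6]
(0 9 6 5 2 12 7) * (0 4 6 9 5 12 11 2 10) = (0 5 10)(2 11)(4 6 12 7) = [5, 1, 11, 3, 6, 10, 12, 4, 8, 9, 0, 2, 7]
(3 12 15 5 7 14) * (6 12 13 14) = (3 13 14)(5 7 6 12 15) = [0, 1, 2, 13, 4, 7, 12, 6, 8, 9, 10, 11, 15, 14, 3, 5]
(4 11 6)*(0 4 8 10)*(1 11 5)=[4, 11, 2, 3, 5, 1, 8, 7, 10, 9, 0, 6]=(0 4 5 1 11 6 8 10)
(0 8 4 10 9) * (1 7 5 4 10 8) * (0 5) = (0 1 7)(4 8 10 9 5) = [1, 7, 2, 3, 8, 4, 6, 0, 10, 5, 9]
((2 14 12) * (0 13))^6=(14)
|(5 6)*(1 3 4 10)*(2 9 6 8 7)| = 12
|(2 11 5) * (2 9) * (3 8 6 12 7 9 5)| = 8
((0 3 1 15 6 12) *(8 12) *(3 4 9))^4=(0 1 12 3 8 9 6 4 15)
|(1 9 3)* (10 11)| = |(1 9 3)(10 11)| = 6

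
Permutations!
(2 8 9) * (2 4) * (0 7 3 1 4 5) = (0 7 3 1 4 2 8 9 5) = [7, 4, 8, 1, 2, 0, 6, 3, 9, 5]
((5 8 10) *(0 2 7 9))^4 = (5 8 10)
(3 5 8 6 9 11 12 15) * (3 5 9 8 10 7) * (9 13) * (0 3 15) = (0 3 13 9 11 12)(5 10 7 15)(6 8) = [3, 1, 2, 13, 4, 10, 8, 15, 6, 11, 7, 12, 0, 9, 14, 5]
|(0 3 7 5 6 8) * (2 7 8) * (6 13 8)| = 8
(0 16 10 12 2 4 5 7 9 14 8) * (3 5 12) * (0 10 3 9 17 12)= (0 16 3 5 7 17 12 2 4)(8 10 9 14)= [16, 1, 4, 5, 0, 7, 6, 17, 10, 14, 9, 11, 2, 13, 8, 15, 3, 12]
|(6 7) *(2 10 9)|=|(2 10 9)(6 7)|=6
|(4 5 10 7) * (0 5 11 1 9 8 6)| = 10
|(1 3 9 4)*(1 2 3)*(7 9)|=5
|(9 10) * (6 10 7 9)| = |(6 10)(7 9)| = 2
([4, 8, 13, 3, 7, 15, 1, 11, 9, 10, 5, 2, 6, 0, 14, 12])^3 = (0 11)(1 10 12 8 5 6 9 15)(2 4)(7 13)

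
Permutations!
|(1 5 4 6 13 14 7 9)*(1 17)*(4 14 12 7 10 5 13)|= 6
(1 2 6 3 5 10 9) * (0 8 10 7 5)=[8, 2, 6, 0, 4, 7, 3, 5, 10, 1, 9]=(0 8 10 9 1 2 6 3)(5 7)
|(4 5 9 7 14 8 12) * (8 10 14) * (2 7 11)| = 8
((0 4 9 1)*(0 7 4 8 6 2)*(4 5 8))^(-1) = ((0 4 9 1 7 5 8 6 2))^(-1) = (0 2 6 8 5 7 1 9 4)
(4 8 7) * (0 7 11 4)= [7, 1, 2, 3, 8, 5, 6, 0, 11, 9, 10, 4]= (0 7)(4 8 11)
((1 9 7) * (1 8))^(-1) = (1 8 7 9)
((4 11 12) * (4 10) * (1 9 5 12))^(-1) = ((1 9 5 12 10 4 11))^(-1) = (1 11 4 10 12 5 9)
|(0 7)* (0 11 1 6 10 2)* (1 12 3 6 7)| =|(0 1 7 11 12 3 6 10 2)| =9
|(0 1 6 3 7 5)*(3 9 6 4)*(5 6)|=8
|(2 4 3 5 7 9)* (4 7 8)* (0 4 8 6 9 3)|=6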